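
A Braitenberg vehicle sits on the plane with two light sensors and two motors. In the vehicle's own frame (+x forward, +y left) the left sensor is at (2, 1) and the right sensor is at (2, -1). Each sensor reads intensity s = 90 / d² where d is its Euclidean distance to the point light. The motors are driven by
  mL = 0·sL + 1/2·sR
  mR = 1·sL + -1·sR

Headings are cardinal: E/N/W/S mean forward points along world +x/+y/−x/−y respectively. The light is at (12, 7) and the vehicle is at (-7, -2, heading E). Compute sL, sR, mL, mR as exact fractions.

left sensor world pos  = (-5, -1); dL² = 353
right sensor world pos = (-5, -3); dR² = 389
sL = 90/353 = 90/353
sR = 90/389 = 90/389
mL = 0·sL + 1/2·sR = 45/389
mR = 1·sL + -1·sR = 3240/137317

90/353 90/389 45/389 3240/137317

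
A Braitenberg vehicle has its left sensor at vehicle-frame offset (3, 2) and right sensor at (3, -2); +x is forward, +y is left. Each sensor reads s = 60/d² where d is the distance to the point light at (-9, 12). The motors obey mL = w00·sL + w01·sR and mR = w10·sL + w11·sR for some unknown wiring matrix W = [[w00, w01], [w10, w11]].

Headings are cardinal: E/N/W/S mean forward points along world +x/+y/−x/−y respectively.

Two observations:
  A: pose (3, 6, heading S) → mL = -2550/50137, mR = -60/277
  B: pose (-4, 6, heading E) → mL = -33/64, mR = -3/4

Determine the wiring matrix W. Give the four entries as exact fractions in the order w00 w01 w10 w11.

obs A: pose=(3,6,S) → sL=60/277, sR=60/181, mL=-2550/50137, mR=-60/277
obs B: pose=(-4,6,E) → sL=3/4, sR=15/32, mL=-33/64, mR=-3/4
sensor matrix S = [[60/277, 60/181], [3/4, 15/32]]; det S = -58995/401096
solve [mL_A; mL_B] = S·[w00; w01] and [mR_A; mR_B] = S·[w10; w11]:
  w00 = -1, w01 = 1/2, w10 = -1, w11 = 0

-1 1/2 -1 0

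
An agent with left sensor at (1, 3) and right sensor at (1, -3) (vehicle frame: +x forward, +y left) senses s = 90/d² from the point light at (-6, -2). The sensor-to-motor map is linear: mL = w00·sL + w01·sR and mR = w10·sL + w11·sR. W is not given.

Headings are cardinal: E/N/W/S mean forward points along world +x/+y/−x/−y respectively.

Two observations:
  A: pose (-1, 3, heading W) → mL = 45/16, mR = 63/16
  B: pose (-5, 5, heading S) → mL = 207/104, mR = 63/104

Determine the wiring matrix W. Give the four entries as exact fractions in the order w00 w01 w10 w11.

1/2 1/2 1 -1/2

obs A: pose=(-1,3,W) → sL=9/2, sR=9/8, mL=45/16, mR=63/16
obs B: pose=(-5,5,S) → sL=45/26, sR=9/4, mL=207/104, mR=63/104
sensor matrix S = [[9/2, 9/8], [45/26, 9/4]]; det S = 1701/208
solve [mL_A; mL_B] = S·[w00; w01] and [mR_A; mR_B] = S·[w10; w11]:
  w00 = 1/2, w01 = 1/2, w10 = 1, w11 = -1/2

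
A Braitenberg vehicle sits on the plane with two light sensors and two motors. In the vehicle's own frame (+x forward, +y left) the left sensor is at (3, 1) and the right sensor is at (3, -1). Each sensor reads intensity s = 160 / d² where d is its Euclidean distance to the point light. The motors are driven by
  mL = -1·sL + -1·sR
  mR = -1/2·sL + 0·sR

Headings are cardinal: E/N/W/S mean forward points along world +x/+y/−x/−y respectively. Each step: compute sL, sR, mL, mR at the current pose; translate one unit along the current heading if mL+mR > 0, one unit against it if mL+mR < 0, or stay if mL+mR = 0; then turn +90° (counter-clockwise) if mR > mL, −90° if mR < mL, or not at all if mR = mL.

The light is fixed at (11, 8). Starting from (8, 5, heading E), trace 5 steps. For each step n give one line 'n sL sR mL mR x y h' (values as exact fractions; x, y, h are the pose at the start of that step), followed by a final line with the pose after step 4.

0 40 10 -50 -20 8 5 E
1 32/5 160/9 -1088/45 -16/5 7 5 N
2 80/37 80/29 -5280/1073 -40/37 7 4 W
3 160/53 32/13 -3776/689 -80/53 8 4 S
4 40 10 -50 -20 8 5 E
final 7 5 N

n=0: pose=(8,5,E); sL=40, sR=10; mL=-50, mR=-20; mL+mR=-70 → advance -1; mR−mL=30 → turn +1·90°
n=1: pose=(7,5,N); sL=32/5, sR=160/9; mL=-1088/45, mR=-16/5; mL+mR=-1232/45 → advance -1; mR−mL=944/45 → turn +1·90°
n=2: pose=(7,4,W); sL=80/37, sR=80/29; mL=-5280/1073, mR=-40/37; mL+mR=-6440/1073 → advance -1; mR−mL=4120/1073 → turn +1·90°
n=3: pose=(8,4,S); sL=160/53, sR=32/13; mL=-3776/689, mR=-80/53; mL+mR=-4816/689 → advance -1; mR−mL=2736/689 → turn +1·90°
n=4: pose=(8,5,E); sL=40, sR=10; mL=-50, mR=-20; mL+mR=-70 → advance -1; mR−mL=30 → turn +1·90°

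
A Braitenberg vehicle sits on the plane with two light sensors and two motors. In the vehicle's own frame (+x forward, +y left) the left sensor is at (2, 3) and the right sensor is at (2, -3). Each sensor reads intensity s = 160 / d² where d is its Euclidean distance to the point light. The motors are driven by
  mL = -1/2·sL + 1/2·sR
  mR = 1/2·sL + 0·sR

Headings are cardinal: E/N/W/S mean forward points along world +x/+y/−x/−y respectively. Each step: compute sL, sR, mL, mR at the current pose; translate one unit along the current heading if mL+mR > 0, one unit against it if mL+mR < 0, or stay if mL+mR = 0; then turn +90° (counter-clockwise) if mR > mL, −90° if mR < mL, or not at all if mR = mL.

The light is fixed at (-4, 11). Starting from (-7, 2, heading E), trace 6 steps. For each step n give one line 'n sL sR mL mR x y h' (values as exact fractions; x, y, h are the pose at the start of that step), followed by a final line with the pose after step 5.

n=0: pose=(-7,2,E); sL=160/37, sR=32/29; mL=-1728/1073, mR=80/37; mL+mR=16/29 → advance +1; mR−mL=4048/1073 → turn +1·90°
n=1: pose=(-6,2,N); sL=80/37, sR=16/5; mL=96/185, mR=40/37; mL+mR=8/5 → advance +1; mR−mL=104/185 → turn +1·90°
n=2: pose=(-6,3,W); sL=160/137, sR=160/41; mL=7680/5617, mR=80/137; mL+mR=80/41 → advance +1; mR−mL=-4400/5617 → turn -1·90°
n=3: pose=(-7,3,N); sL=20/9, sR=40/9; mL=10/9, mR=10/9; mL+mR=20/9 → advance +1; mR−mL=0 → turn +0·90°
n=4: pose=(-7,4,N); sL=160/61, sR=32/5; mL=576/305, mR=80/61; mL+mR=16/5 → advance +1; mR−mL=-176/305 → turn -1·90°
n=5: pose=(-7,5,E); sL=16, sR=80/41; mL=-288/41, mR=8; mL+mR=40/41 → advance +1; mR−mL=616/41 → turn +1·90°

0 160/37 32/29 -1728/1073 80/37 -7 2 E
1 80/37 16/5 96/185 40/37 -6 2 N
2 160/137 160/41 7680/5617 80/137 -6 3 W
3 20/9 40/9 10/9 10/9 -7 3 N
4 160/61 32/5 576/305 80/61 -7 4 N
5 16 80/41 -288/41 8 -7 5 E
final -6 5 N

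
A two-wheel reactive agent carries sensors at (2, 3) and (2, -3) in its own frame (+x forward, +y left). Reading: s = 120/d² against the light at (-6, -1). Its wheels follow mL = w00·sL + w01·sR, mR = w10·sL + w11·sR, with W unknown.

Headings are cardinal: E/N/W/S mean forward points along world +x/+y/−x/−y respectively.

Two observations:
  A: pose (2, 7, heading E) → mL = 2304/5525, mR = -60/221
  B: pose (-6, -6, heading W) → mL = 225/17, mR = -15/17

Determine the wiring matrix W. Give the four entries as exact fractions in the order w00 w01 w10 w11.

obs A: pose=(2,7,E) → sL=120/221, sR=24/25, mL=2304/5525, mR=-60/221
obs B: pose=(-6,-6,W) → sL=30/17, sR=15, mL=225/17, mR=-15/17
sensor matrix S = [[120/221, 24/25], [30/17, 15]]; det S = 7128/1105
solve [mL_A; mL_B] = S·[w00; w01] and [mR_A; mR_B] = S·[w10; w11]:
  w00 = -1, w01 = 1, w10 = -1/2, w11 = 0

-1 1 -1/2 0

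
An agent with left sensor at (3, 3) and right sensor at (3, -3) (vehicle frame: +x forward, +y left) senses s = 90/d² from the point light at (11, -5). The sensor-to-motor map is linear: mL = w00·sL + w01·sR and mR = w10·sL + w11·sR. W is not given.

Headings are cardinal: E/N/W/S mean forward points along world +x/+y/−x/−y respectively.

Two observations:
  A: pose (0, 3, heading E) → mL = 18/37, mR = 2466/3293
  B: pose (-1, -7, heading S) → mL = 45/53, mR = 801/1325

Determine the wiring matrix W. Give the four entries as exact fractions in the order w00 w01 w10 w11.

obs A: pose=(0,3,E) → sL=18/37, sR=90/89, mL=18/37, mR=2466/3293
obs B: pose=(-1,-7,S) → sL=45/53, sR=9/25, mL=45/53, mR=801/1325
sensor matrix S = [[18/37, 90/89], [45/53, 9/25]]; det S = -2982096/4363225
solve [mL_A; mL_B] = S·[w00; w01] and [mR_A; mR_B] = S·[w10; w11]:
  w00 = 1, w01 = 0, w10 = 1/2, w11 = 1/2

1 0 1/2 1/2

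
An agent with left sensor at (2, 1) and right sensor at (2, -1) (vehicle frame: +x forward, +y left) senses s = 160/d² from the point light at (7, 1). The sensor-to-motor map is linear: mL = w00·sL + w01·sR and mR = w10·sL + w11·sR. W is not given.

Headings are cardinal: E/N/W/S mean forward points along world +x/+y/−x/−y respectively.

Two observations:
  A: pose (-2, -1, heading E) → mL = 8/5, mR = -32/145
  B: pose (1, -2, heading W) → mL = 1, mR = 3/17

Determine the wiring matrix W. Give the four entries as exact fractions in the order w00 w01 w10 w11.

obs A: pose=(-2,-1,E) → sL=16/5, sR=80/29, mL=8/5, mR=-32/145
obs B: pose=(1,-2,W) → sL=2, sR=40/17, mL=1, mR=3/17
sensor matrix S = [[16/5, 80/29], [2, 40/17]]; det S = 992/493
solve [mL_A; mL_B] = S·[w00; w01] and [mR_A; mR_B] = S·[w10; w11]:
  w00 = 1/2, w01 = 0, w10 = -1/2, w11 = 1/2

1/2 0 -1/2 1/2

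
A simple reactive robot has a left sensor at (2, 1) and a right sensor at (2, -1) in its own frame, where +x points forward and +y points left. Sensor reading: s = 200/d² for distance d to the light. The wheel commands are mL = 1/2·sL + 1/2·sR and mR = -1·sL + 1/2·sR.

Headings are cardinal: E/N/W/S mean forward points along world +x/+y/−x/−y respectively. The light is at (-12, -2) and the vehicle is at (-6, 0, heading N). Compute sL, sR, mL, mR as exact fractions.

200/41 40/13 2120/533 -1780/533

left sensor world pos  = (-7, 2); dL² = 41
right sensor world pos = (-5, 2); dR² = 65
sL = 200/41 = 200/41
sR = 200/65 = 40/13
mL = 1/2·sL + 1/2·sR = 2120/533
mR = -1·sL + 1/2·sR = -1780/533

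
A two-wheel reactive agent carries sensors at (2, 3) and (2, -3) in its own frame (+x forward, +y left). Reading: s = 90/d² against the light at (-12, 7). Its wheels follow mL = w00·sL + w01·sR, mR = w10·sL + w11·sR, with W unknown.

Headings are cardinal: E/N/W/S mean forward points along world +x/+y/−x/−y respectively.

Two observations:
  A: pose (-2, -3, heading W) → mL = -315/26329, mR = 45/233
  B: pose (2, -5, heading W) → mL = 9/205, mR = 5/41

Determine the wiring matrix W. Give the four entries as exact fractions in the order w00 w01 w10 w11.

1 -1/2 1/2 0

obs A: pose=(-2,-3,W) → sL=90/233, sR=90/113, mL=-315/26329, mR=45/233
obs B: pose=(2,-5,W) → sL=10/41, sR=2/5, mL=9/205, mR=5/41
sensor matrix S = [[90/233, 90/113], [10/41, 2/5]]; det S = -42912/1079489
solve [mL_A; mL_B] = S·[w00; w01] and [mR_A; mR_B] = S·[w10; w11]:
  w00 = 1, w01 = -1/2, w10 = 1/2, w11 = 0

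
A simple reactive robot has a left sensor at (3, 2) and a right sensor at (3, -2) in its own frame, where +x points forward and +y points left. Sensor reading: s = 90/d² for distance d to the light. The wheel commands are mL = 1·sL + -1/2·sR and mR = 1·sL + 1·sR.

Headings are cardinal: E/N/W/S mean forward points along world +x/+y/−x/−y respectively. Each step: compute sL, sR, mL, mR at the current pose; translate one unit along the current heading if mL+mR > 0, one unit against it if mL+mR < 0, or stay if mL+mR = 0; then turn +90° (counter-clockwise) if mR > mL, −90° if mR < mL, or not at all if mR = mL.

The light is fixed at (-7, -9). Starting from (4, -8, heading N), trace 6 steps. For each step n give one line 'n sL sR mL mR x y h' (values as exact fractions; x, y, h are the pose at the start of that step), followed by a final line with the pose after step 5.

n=0: pose=(4,-8,N); sL=90/97, sR=18/37; mL=2457/3589, mR=5076/3589; mL+mR=7533/3589 → advance +1; mR−mL=27/37 → turn +1·90°
n=1: pose=(4,-7,W); sL=45/32, sR=9/8; mL=27/32, mR=81/32; mL+mR=27/8 → advance +1; mR−mL=27/16 → turn +1·90°
n=2: pose=(3,-7,S); sL=18/29, sR=18/13; mL=-27/377, mR=756/377; mL+mR=729/377 → advance +1; mR−mL=27/13 → turn +1·90°
n=3: pose=(3,-8,E); sL=45/89, sR=9/17; mL=729/3026, mR=1566/1513; mL+mR=3861/3026 → advance +1; mR−mL=27/34 → turn +1·90°
n=4: pose=(4,-8,N); sL=90/97, sR=18/37; mL=2457/3589, mR=5076/3589; mL+mR=7533/3589 → advance +1; mR−mL=27/37 → turn +1·90°
n=5: pose=(4,-7,W); sL=45/32, sR=9/8; mL=27/32, mR=81/32; mL+mR=27/8 → advance +1; mR−mL=27/16 → turn +1·90°

0 90/97 18/37 2457/3589 5076/3589 4 -8 N
1 45/32 9/8 27/32 81/32 4 -7 W
2 18/29 18/13 -27/377 756/377 3 -7 S
3 45/89 9/17 729/3026 1566/1513 3 -8 E
4 90/97 18/37 2457/3589 5076/3589 4 -8 N
5 45/32 9/8 27/32 81/32 4 -7 W
final 3 -7 S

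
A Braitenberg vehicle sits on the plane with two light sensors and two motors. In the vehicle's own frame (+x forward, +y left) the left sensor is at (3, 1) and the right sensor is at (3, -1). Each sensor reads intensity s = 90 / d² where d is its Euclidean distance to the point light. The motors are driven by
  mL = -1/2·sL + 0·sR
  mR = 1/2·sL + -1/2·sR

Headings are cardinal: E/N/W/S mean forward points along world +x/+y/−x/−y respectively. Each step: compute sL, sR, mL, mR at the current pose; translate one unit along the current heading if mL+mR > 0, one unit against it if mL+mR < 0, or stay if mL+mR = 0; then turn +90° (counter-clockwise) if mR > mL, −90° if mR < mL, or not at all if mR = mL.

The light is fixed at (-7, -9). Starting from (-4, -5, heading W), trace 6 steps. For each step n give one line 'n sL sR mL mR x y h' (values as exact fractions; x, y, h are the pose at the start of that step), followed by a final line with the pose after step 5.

0 10 18/5 -5 16/5 -4 -5 W
1 45/13 9 -45/26 -36/13 -3 -5 S
2 90/17 90/37 -45/17 900/629 -3 -4 W
3 9/4 9/2 -9/8 -9/8 -2 -4 S
4 2 18/5 -1 -4/5 -2 -3 S
5 45/64 9/10 -45/128 -63/640 -2 -2 E
final -3 -2 N

n=0: pose=(-4,-5,W); sL=10, sR=18/5; mL=-5, mR=16/5; mL+mR=-9/5 → advance -1; mR−mL=41/5 → turn +1·90°
n=1: pose=(-3,-5,S); sL=45/13, sR=9; mL=-45/26, mR=-36/13; mL+mR=-9/2 → advance -1; mR−mL=-27/26 → turn -1·90°
n=2: pose=(-3,-4,W); sL=90/17, sR=90/37; mL=-45/17, mR=900/629; mL+mR=-45/37 → advance -1; mR−mL=2565/629 → turn +1·90°
n=3: pose=(-2,-4,S); sL=9/4, sR=9/2; mL=-9/8, mR=-9/8; mL+mR=-9/4 → advance -1; mR−mL=0 → turn +0·90°
n=4: pose=(-2,-3,S); sL=2, sR=18/5; mL=-1, mR=-4/5; mL+mR=-9/5 → advance -1; mR−mL=1/5 → turn +1·90°
n=5: pose=(-2,-2,E); sL=45/64, sR=9/10; mL=-45/128, mR=-63/640; mL+mR=-9/20 → advance -1; mR−mL=81/320 → turn +1·90°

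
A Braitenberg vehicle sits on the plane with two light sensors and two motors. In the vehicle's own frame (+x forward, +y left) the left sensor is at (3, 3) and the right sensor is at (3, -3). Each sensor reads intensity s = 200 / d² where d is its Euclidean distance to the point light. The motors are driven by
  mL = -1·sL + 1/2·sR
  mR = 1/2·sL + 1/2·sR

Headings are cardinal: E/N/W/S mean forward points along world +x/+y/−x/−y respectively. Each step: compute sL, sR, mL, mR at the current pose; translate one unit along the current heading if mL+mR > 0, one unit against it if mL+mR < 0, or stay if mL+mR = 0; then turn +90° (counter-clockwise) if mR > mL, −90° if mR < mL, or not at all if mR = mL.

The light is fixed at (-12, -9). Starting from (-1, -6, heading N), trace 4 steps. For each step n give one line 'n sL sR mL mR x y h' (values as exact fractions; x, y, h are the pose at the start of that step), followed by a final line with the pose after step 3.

0 2 25/29 -91/58 83/58 -1 -6 N
1 40/13 200/89 -2260/1157 3080/1157 -1 -7 W
2 20/17 4 14/17 44/17 -2 -7 S
3 40/37 200/173 -3220/6401 7160/6401 -2 -8 E
final -1 -8 N

n=0: pose=(-1,-6,N); sL=2, sR=25/29; mL=-91/58, mR=83/58; mL+mR=-4/29 → advance -1; mR−mL=3 → turn +1·90°
n=1: pose=(-1,-7,W); sL=40/13, sR=200/89; mL=-2260/1157, mR=3080/1157; mL+mR=820/1157 → advance +1; mR−mL=60/13 → turn +1·90°
n=2: pose=(-2,-7,S); sL=20/17, sR=4; mL=14/17, mR=44/17; mL+mR=58/17 → advance +1; mR−mL=30/17 → turn +1·90°
n=3: pose=(-2,-8,E); sL=40/37, sR=200/173; mL=-3220/6401, mR=7160/6401; mL+mR=3940/6401 → advance +1; mR−mL=60/37 → turn +1·90°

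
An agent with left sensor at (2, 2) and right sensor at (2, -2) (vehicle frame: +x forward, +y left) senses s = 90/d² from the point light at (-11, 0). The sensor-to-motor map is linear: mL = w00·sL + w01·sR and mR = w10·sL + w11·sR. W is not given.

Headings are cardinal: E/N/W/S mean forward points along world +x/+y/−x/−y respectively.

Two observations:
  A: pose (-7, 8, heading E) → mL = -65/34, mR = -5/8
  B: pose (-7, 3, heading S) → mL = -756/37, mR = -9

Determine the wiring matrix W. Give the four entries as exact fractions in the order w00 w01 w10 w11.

obs A: pose=(-7,8,E) → sL=45/68, sR=5/4, mL=-65/34, mR=-5/8
obs B: pose=(-7,3,S) → sL=90/37, sR=18, mL=-756/37, mR=-9
sensor matrix S = [[45/68, 5/4], [90/37, 18]]; det S = 5580/629
solve [mL_A; mL_B] = S·[w00; w01] and [mR_A; mR_B] = S·[w10; w11]:
  w00 = -1, w01 = -1, w10 = 0, w11 = -1/2

-1 -1 0 -1/2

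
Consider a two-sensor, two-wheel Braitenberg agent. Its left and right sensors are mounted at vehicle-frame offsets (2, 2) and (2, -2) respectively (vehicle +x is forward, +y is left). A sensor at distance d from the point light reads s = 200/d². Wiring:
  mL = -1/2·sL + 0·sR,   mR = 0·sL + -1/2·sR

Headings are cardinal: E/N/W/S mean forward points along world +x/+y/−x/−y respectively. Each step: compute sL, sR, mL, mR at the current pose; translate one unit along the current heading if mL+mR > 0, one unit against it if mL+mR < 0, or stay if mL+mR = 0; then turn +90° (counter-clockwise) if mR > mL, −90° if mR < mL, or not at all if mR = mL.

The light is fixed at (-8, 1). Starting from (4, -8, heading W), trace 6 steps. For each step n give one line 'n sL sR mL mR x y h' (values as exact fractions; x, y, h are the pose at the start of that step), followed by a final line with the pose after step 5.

n=0: pose=(4,-8,W); sL=200/221, sR=200/149; mL=-100/221, mR=-100/149; mL+mR=-37000/32929 → advance -1; mR−mL=-7200/32929 → turn -1·90°
n=1: pose=(5,-8,N); sL=20/17, sR=100/137; mL=-10/17, mR=-50/137; mL+mR=-2220/2329 → advance -1; mR−mL=520/2329 → turn +1·90°
n=2: pose=(5,-9,W); sL=40/53, sR=40/37; mL=-20/53, mR=-20/37; mL+mR=-1800/1961 → advance -1; mR−mL=-320/1961 → turn -1·90°
n=3: pose=(6,-9,N); sL=25/26, sR=5/8; mL=-25/52, mR=-5/16; mL+mR=-165/208 → advance -1; mR−mL=35/208 → turn +1·90°
n=4: pose=(6,-10,W); sL=200/313, sR=8/9; mL=-100/313, mR=-4/9; mL+mR=-2152/2817 → advance -1; mR−mL=-352/2817 → turn -1·90°
n=5: pose=(7,-10,N); sL=4/5, sR=20/37; mL=-2/5, mR=-10/37; mL+mR=-124/185 → advance -1; mR−mL=24/185 → turn +1·90°

0 200/221 200/149 -100/221 -100/149 4 -8 W
1 20/17 100/137 -10/17 -50/137 5 -8 N
2 40/53 40/37 -20/53 -20/37 5 -9 W
3 25/26 5/8 -25/52 -5/16 6 -9 N
4 200/313 8/9 -100/313 -4/9 6 -10 W
5 4/5 20/37 -2/5 -10/37 7 -10 N
final 7 -11 W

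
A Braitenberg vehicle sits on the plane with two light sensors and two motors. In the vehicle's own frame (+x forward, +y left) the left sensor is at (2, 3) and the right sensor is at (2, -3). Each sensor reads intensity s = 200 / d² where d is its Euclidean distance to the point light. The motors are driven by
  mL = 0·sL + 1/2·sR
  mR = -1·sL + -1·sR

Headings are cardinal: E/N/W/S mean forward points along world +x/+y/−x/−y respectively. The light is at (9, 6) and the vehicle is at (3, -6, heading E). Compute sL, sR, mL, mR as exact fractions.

left sensor world pos  = (5, -3); dL² = 97
right sensor world pos = (5, -9); dR² = 241
sL = 200/97 = 200/97
sR = 200/241 = 200/241
mL = 0·sL + 1/2·sR = 100/241
mR = -1·sL + -1·sR = -67600/23377

200/97 200/241 100/241 -67600/23377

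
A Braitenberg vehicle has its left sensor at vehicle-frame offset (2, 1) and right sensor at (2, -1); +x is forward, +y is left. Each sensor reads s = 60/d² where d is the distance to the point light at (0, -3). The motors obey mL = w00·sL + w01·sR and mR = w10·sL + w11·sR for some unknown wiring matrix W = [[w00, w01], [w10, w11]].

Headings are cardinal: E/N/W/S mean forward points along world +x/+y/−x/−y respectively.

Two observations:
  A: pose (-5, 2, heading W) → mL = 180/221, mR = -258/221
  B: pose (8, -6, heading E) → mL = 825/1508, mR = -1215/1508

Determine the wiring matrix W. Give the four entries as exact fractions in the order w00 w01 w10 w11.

obs A: pose=(-5,2,W) → sL=12/13, sR=12/17, mL=180/221, mR=-258/221
obs B: pose=(8,-6,E) → sL=15/26, sR=15/29, mL=825/1508, mR=-1215/1508
sensor matrix S = [[12/13, 12/17], [15/26, 15/29]]; det S = 450/6409
solve [mL_A; mL_B] = S·[w00; w01] and [mR_A; mR_B] = S·[w10; w11]:
  w00 = 1/2, w01 = 1/2, w10 = -1/2, w11 = -1

1/2 1/2 -1/2 -1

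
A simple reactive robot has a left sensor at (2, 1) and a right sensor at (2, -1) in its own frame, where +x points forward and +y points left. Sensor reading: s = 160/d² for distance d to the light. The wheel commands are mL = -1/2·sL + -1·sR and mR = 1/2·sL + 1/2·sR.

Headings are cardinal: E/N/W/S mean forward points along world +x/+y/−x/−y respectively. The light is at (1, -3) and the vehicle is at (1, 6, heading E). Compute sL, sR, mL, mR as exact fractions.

20/13 40/17 -690/221 430/221

left sensor world pos  = (3, 7); dL² = 104
right sensor world pos = (3, 5); dR² = 68
sL = 160/104 = 20/13
sR = 160/68 = 40/17
mL = -1/2·sL + -1·sR = -690/221
mR = 1/2·sL + 1/2·sR = 430/221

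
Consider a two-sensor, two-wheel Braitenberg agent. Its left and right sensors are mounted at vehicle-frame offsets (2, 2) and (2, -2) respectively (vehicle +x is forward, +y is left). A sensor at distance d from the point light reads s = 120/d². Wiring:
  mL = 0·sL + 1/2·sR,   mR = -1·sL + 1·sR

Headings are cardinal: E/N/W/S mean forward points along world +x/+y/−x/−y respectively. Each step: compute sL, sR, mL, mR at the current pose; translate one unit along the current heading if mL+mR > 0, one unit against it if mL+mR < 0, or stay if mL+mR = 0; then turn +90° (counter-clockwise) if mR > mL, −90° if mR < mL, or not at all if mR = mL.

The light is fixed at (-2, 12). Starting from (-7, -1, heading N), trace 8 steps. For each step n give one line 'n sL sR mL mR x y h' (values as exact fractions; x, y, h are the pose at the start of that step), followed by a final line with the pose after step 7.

0 12/17 12/13 6/13 48/221 -7 -1 N
1 120/109 24/41 12/41 -2304/4469 -7 0 E
2 30/53 6/13 3/13 -72/689 -8 0 S
3 120/289 24/37 12/37 2496/10693 -8 -1 W
4 60/101 60/73 30/73 1680/7373 -9 -1 N
5 24/25 120/221 60/221 -2304/5525 -9 0 E
6 15/29 15/37 15/74 -120/1073 -10 0 S
7 24/65 120/221 60/221 192/1105 -10 -1 W
final -11 -1 N

n=0: pose=(-7,-1,N); sL=12/17, sR=12/13; mL=6/13, mR=48/221; mL+mR=150/221 → advance +1; mR−mL=-54/221 → turn -1·90°
n=1: pose=(-7,0,E); sL=120/109, sR=24/41; mL=12/41, mR=-2304/4469; mL+mR=-996/4469 → advance -1; mR−mL=-3612/4469 → turn -1·90°
n=2: pose=(-8,0,S); sL=30/53, sR=6/13; mL=3/13, mR=-72/689; mL+mR=87/689 → advance +1; mR−mL=-231/689 → turn -1·90°
n=3: pose=(-8,-1,W); sL=120/289, sR=24/37; mL=12/37, mR=2496/10693; mL+mR=5964/10693 → advance +1; mR−mL=-972/10693 → turn -1·90°
n=4: pose=(-9,-1,N); sL=60/101, sR=60/73; mL=30/73, mR=1680/7373; mL+mR=4710/7373 → advance +1; mR−mL=-1350/7373 → turn -1·90°
n=5: pose=(-9,0,E); sL=24/25, sR=120/221; mL=60/221, mR=-2304/5525; mL+mR=-804/5525 → advance -1; mR−mL=-3804/5525 → turn -1·90°
n=6: pose=(-10,0,S); sL=15/29, sR=15/37; mL=15/74, mR=-120/1073; mL+mR=195/2146 → advance +1; mR−mL=-675/2146 → turn -1·90°
n=7: pose=(-10,-1,W); sL=24/65, sR=120/221; mL=60/221, mR=192/1105; mL+mR=492/1105 → advance +1; mR−mL=-108/1105 → turn -1·90°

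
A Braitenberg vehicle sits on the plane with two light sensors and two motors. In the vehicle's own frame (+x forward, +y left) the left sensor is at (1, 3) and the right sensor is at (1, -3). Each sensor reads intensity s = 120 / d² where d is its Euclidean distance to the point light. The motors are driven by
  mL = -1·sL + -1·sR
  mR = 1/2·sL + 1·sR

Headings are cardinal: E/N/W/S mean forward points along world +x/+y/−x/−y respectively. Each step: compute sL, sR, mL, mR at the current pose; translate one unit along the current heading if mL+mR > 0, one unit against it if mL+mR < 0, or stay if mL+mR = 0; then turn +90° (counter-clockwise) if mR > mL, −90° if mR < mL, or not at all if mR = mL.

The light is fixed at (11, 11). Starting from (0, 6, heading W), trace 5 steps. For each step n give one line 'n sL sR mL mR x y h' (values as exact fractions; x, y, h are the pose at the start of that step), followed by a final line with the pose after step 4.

0 15/26 30/37 -1335/962 2115/1924 0 6 W
1 24/17 24/41 -1392/697 900/697 1 6 S
2 60/41 12/13 -1272/533 882/533 1 7 E
3 24/41 120/73 -6672/2993 5796/2993 0 7 N
4 15/26 30/37 -1335/962 2115/1924 0 6 W
final 1 6 S

n=0: pose=(0,6,W); sL=15/26, sR=30/37; mL=-1335/962, mR=2115/1924; mL+mR=-15/52 → advance -1; mR−mL=4785/1924 → turn +1·90°
n=1: pose=(1,6,S); sL=24/17, sR=24/41; mL=-1392/697, mR=900/697; mL+mR=-12/17 → advance -1; mR−mL=2292/697 → turn +1·90°
n=2: pose=(1,7,E); sL=60/41, sR=12/13; mL=-1272/533, mR=882/533; mL+mR=-30/41 → advance -1; mR−mL=2154/533 → turn +1·90°
n=3: pose=(0,7,N); sL=24/41, sR=120/73; mL=-6672/2993, mR=5796/2993; mL+mR=-12/41 → advance -1; mR−mL=12468/2993 → turn +1·90°
n=4: pose=(0,6,W); sL=15/26, sR=30/37; mL=-1335/962, mR=2115/1924; mL+mR=-15/52 → advance -1; mR−mL=4785/1924 → turn +1·90°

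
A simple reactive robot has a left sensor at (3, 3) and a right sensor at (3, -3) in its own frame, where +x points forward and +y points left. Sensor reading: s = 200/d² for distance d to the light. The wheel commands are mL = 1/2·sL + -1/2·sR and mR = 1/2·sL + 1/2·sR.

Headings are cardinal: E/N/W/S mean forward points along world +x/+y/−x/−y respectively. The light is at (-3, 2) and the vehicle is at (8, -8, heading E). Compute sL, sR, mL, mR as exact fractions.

left sensor world pos  = (11, -5); dL² = 245
right sensor world pos = (11, -11); dR² = 365
sL = 200/245 = 40/49
sR = 200/365 = 40/73
mL = 1/2·sL + -1/2·sR = 480/3577
mR = 1/2·sL + 1/2·sR = 2440/3577

40/49 40/73 480/3577 2440/3577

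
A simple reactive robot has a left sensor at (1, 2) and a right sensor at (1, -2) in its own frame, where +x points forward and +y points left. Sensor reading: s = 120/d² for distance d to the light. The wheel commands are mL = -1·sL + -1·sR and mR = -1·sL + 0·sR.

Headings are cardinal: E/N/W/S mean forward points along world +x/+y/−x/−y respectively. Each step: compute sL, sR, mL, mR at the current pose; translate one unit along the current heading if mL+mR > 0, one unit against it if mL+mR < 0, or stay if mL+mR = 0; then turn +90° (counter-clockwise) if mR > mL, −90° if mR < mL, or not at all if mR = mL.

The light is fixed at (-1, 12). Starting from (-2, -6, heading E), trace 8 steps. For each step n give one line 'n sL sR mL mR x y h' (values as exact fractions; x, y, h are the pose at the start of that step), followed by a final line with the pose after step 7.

0 15/32 3/10 -123/160 -15/32 -2 -6 E
1 24/61 120/289 -14256/17629 -24/61 -3 -6 N
2 4/15 60/149 -1496/2235 -4/15 -3 -7 W
3 120/401 120/409 -97200/164009 -120/401 -2 -7 S
4 15/32 3/10 -123/160 -15/32 -2 -6 E
5 24/61 120/289 -14256/17629 -24/61 -3 -6 N
6 4/15 60/149 -1496/2235 -4/15 -3 -7 W
7 120/401 120/409 -97200/164009 -120/401 -2 -7 S
final -2 -6 E

n=0: pose=(-2,-6,E); sL=15/32, sR=3/10; mL=-123/160, mR=-15/32; mL+mR=-99/80 → advance -1; mR−mL=3/10 → turn +1·90°
n=1: pose=(-3,-6,N); sL=24/61, sR=120/289; mL=-14256/17629, mR=-24/61; mL+mR=-21192/17629 → advance -1; mR−mL=120/289 → turn +1·90°
n=2: pose=(-3,-7,W); sL=4/15, sR=60/149; mL=-1496/2235, mR=-4/15; mL+mR=-2092/2235 → advance -1; mR−mL=60/149 → turn +1·90°
n=3: pose=(-2,-7,S); sL=120/401, sR=120/409; mL=-97200/164009, mR=-120/401; mL+mR=-146280/164009 → advance -1; mR−mL=120/409 → turn +1·90°
n=4: pose=(-2,-6,E); sL=15/32, sR=3/10; mL=-123/160, mR=-15/32; mL+mR=-99/80 → advance -1; mR−mL=3/10 → turn +1·90°
n=5: pose=(-3,-6,N); sL=24/61, sR=120/289; mL=-14256/17629, mR=-24/61; mL+mR=-21192/17629 → advance -1; mR−mL=120/289 → turn +1·90°
n=6: pose=(-3,-7,W); sL=4/15, sR=60/149; mL=-1496/2235, mR=-4/15; mL+mR=-2092/2235 → advance -1; mR−mL=60/149 → turn +1·90°
n=7: pose=(-2,-7,S); sL=120/401, sR=120/409; mL=-97200/164009, mR=-120/401; mL+mR=-146280/164009 → advance -1; mR−mL=120/409 → turn +1·90°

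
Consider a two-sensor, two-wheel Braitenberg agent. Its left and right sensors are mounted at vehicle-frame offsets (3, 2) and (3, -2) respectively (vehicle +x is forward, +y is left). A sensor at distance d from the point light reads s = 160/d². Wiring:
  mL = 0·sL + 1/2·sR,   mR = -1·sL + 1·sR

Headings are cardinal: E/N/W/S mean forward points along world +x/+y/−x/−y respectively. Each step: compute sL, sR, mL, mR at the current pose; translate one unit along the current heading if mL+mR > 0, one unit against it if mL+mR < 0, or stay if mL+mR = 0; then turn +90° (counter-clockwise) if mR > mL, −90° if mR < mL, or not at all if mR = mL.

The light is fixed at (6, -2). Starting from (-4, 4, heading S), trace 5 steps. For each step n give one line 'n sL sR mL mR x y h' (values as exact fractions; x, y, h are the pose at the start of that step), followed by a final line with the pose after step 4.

n=0: pose=(-4,4,S); sL=160/73, sR=160/153; mL=80/153, mR=-12800/11169; mL+mR=-2320/3723 → advance -1; mR−mL=-18640/11169 → turn -1·90°
n=1: pose=(-4,5,W); sL=80/97, sR=16/25; mL=8/25, mR=-448/2425; mL+mR=328/2425 → advance +1; mR−mL=-1224/2425 → turn -1·90°
n=2: pose=(-5,5,N); sL=160/269, sR=160/181; mL=80/181, mR=14080/48689; mL+mR=35600/48689 → advance +1; mR−mL=-7440/48689 → turn -1·90°
n=3: pose=(-5,6,E); sL=40/41, sR=8/5; mL=4/5, mR=128/205; mL+mR=292/205 → advance +1; mR−mL=-36/205 → turn -1·90°
n=4: pose=(-4,6,S); sL=160/89, sR=160/169; mL=80/169, mR=-12800/15041; mL+mR=-5680/15041 → advance -1; mR−mL=-19920/15041 → turn -1·90°

0 160/73 160/153 80/153 -12800/11169 -4 4 S
1 80/97 16/25 8/25 -448/2425 -4 5 W
2 160/269 160/181 80/181 14080/48689 -5 5 N
3 40/41 8/5 4/5 128/205 -5 6 E
4 160/89 160/169 80/169 -12800/15041 -4 6 S
final -4 7 W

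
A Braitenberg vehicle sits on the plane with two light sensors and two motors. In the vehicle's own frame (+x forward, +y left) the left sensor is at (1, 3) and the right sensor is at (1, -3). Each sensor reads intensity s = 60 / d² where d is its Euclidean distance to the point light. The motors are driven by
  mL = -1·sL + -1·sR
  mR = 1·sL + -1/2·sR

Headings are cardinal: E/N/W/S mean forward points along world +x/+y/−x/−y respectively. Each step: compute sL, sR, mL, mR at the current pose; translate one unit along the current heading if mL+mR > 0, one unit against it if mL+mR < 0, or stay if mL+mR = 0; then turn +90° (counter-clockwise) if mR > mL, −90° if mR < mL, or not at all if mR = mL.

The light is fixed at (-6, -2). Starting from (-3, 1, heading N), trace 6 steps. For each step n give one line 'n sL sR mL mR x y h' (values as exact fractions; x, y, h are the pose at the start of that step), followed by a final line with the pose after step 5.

n=0: pose=(-3,1,N); sL=15/4, sR=15/13; mL=-255/52, mR=165/52; mL+mR=-45/26 → advance -1; mR−mL=105/13 → turn +1·90°
n=1: pose=(-3,0,W); sL=12, sR=60/29; mL=-408/29, mR=318/29; mL+mR=-90/29 → advance -1; mR−mL=726/29 → turn +1·90°
n=2: pose=(-2,0,S); sL=6/5, sR=30; mL=-156/5, mR=-69/5; mL+mR=-45 → advance -1; mR−mL=87/5 → turn +1·90°
n=3: pose=(-2,1,E); sL=60/61, sR=12/5; mL=-1032/305, mR=-66/305; mL+mR=-18/5 → advance -1; mR−mL=966/305 → turn +1·90°
n=4: pose=(-3,1,N); sL=15/4, sR=15/13; mL=-255/52, mR=165/52; mL+mR=-45/26 → advance -1; mR−mL=105/13 → turn +1·90°
n=5: pose=(-3,0,W); sL=12, sR=60/29; mL=-408/29, mR=318/29; mL+mR=-90/29 → advance -1; mR−mL=726/29 → turn +1·90°

0 15/4 15/13 -255/52 165/52 -3 1 N
1 12 60/29 -408/29 318/29 -3 0 W
2 6/5 30 -156/5 -69/5 -2 0 S
3 60/61 12/5 -1032/305 -66/305 -2 1 E
4 15/4 15/13 -255/52 165/52 -3 1 N
5 12 60/29 -408/29 318/29 -3 0 W
final -2 0 S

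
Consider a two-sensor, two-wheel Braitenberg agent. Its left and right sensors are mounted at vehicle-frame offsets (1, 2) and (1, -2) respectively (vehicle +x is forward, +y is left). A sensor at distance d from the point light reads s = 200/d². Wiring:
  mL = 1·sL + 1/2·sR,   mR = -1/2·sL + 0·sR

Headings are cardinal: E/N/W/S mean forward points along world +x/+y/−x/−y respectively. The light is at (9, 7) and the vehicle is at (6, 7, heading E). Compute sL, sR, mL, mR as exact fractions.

25 25 75/2 -25/2

left sensor world pos  = (7, 9); dL² = 8
right sensor world pos = (7, 5); dR² = 8
sL = 200/8 = 25
sR = 200/8 = 25
mL = 1·sL + 1/2·sR = 75/2
mR = -1/2·sL + 0·sR = -25/2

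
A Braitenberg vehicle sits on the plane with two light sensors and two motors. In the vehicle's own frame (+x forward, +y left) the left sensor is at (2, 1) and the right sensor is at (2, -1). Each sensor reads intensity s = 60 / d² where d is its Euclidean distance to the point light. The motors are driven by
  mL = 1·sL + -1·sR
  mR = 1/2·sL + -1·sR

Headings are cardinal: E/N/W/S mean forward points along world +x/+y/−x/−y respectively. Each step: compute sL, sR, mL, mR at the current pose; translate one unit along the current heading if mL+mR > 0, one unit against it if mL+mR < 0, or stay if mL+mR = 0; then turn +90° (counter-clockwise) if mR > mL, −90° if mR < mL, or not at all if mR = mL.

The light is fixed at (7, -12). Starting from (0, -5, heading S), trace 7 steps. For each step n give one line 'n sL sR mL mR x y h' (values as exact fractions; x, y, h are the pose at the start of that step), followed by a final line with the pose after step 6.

n=0: pose=(0,-5,S); sL=60/61, sR=60/89; mL=1680/5429, mR=-990/5429; mL+mR=690/5429 → advance +1; mR−mL=-30/61 → turn -1·90°
n=1: pose=(0,-6,W); sL=30/53, sR=6/13; mL=72/689, mR=-123/689; mL+mR=-51/689 → advance -1; mR−mL=-15/53 → turn -1·90°
n=2: pose=(1,-6,N); sL=60/113, sR=60/89; mL=-1440/10057, mR=-4110/10057; mL+mR=-5550/10057 → advance -1; mR−mL=-30/113 → turn -1·90°
n=3: pose=(1,-7,E); sL=15/13, sR=15/8; mL=-75/104, mR=-135/104; mL+mR=-105/52 → advance -1; mR−mL=-15/26 → turn -1·90°
n=4: pose=(0,-7,S); sL=4/3, sR=60/73; mL=112/219, mR=-34/219; mL+mR=26/73 → advance +1; mR−mL=-2/3 → turn -1·90°
n=5: pose=(0,-8,W); sL=2/3, sR=30/53; mL=16/159, mR=-37/159; mL+mR=-7/53 → advance -1; mR−mL=-1/3 → turn -1·90°
n=6: pose=(1,-8,N); sL=12/17, sR=60/61; mL=-288/1037, mR=-654/1037; mL+mR=-942/1037 → advance -1; mR−mL=-6/17 → turn -1·90°

0 60/61 60/89 1680/5429 -990/5429 0 -5 S
1 30/53 6/13 72/689 -123/689 0 -6 W
2 60/113 60/89 -1440/10057 -4110/10057 1 -6 N
3 15/13 15/8 -75/104 -135/104 1 -7 E
4 4/3 60/73 112/219 -34/219 0 -7 S
5 2/3 30/53 16/159 -37/159 0 -8 W
6 12/17 60/61 -288/1037 -654/1037 1 -8 N
final 1 -9 E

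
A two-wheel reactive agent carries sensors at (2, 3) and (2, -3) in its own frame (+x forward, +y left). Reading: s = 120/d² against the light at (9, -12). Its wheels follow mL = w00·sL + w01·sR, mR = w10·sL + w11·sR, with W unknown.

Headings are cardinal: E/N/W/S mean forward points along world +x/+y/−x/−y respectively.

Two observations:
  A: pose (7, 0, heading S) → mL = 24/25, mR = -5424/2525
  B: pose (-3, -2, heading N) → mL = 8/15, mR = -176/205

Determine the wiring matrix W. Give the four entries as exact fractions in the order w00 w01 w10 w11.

obs A: pose=(7,0,S) → sL=120/101, sR=24/25, mL=24/25, mR=-5424/2525
obs B: pose=(-3,-2,N) → sL=40/123, sR=8/15, mL=8/15, mR=-176/205
sensor matrix S = [[120/101, 24/25], [40/123, 8/15]]; det S = 6656/20705
solve [mL_A; mL_B] = S·[w00; w01] and [mR_A; mR_B] = S·[w10; w11]:
  w00 = 0, w01 = 1, w10 = -1, w11 = -1

0 1 -1 -1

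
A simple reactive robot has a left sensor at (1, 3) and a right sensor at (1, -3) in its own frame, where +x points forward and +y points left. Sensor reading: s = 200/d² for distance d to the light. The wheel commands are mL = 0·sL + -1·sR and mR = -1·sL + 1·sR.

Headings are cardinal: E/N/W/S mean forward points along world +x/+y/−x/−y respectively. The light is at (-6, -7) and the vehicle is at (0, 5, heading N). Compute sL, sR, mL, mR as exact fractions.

100/89 4/5 -4/5 -144/445

left sensor world pos  = (-3, 6); dL² = 178
right sensor world pos = (3, 6); dR² = 250
sL = 200/178 = 100/89
sR = 200/250 = 4/5
mL = 0·sL + -1·sR = -4/5
mR = -1·sL + 1·sR = -144/445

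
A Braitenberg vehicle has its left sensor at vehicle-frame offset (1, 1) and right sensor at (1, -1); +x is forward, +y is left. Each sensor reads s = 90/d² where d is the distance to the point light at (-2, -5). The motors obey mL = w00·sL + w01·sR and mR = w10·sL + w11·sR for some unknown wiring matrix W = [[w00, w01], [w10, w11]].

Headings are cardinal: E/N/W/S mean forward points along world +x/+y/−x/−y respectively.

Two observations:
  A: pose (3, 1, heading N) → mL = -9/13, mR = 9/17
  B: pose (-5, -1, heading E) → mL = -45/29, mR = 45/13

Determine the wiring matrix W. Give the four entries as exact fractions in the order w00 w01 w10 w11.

obs A: pose=(3,1,N) → sL=18/13, sR=18/17, mL=-9/13, mR=9/17
obs B: pose=(-5,-1,E) → sL=90/29, sR=90/13, mL=-45/29, mR=45/13
sensor matrix S = [[18/13, 18/17], [90/29, 90/13]]; det S = 524880/83317
solve [mL_A; mL_B] = S·[w00; w01] and [mR_A; mR_B] = S·[w10; w11]:
  w00 = -1/2, w01 = 0, w10 = 0, w11 = 1/2

-1/2 0 0 1/2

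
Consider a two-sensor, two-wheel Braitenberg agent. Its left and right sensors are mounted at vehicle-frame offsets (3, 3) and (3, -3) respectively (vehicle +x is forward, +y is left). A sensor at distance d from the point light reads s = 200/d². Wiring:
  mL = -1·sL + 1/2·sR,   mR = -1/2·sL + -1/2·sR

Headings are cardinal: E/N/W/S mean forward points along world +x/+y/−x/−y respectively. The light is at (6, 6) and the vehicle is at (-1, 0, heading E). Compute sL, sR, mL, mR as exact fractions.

left sensor world pos  = (2, 3); dL² = 25
right sensor world pos = (2, -3); dR² = 97
sL = 200/25 = 8
sR = 200/97 = 200/97
mL = -1·sL + 1/2·sR = -676/97
mR = -1/2·sL + -1/2·sR = -488/97

8 200/97 -676/97 -488/97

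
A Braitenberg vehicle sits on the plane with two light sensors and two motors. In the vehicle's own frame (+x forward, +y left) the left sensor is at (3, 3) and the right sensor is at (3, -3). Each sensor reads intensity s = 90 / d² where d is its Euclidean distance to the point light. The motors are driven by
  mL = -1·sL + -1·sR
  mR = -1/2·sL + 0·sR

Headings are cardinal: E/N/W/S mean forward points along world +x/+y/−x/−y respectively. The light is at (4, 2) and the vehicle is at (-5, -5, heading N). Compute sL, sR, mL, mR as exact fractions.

left sensor world pos  = (-8, -2); dL² = 160
right sensor world pos = (-2, -2); dR² = 52
sL = 90/160 = 9/16
sR = 90/52 = 45/26
mL = -1·sL + -1·sR = -477/208
mR = -1/2·sL + 0·sR = -9/32

9/16 45/26 -477/208 -9/32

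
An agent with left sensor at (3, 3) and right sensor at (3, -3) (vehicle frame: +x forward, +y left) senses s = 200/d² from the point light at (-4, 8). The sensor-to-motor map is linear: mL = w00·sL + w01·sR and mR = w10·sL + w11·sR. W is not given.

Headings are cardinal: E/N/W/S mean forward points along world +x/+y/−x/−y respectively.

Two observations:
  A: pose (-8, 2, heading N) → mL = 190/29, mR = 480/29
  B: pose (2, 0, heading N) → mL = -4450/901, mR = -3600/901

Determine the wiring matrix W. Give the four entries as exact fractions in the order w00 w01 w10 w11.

-1 1/2 -1 1

obs A: pose=(-8,2,N) → sL=100/29, sR=20, mL=190/29, mR=480/29
obs B: pose=(2,0,N) → sL=100/17, sR=100/53, mL=-4450/901, mR=-3600/901
sensor matrix S = [[100/29, 20], [100/17, 100/53]]; det S = -2904000/26129
solve [mL_A; mL_B] = S·[w00; w01] and [mR_A; mR_B] = S·[w10; w11]:
  w00 = -1, w01 = 1/2, w10 = -1, w11 = 1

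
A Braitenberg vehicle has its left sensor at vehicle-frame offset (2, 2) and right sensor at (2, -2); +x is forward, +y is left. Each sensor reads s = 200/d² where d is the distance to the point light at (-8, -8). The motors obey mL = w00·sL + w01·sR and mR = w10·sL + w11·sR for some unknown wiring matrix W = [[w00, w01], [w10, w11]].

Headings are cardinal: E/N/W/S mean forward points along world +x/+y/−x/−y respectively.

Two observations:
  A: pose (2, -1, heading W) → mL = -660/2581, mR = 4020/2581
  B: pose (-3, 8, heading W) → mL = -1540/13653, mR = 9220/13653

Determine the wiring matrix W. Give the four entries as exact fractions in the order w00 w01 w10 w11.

obs A: pose=(2,-1,W) → sL=200/89, sR=40/29, mL=-660/2581, mR=4020/2581
obs B: pose=(-3,8,W) → sL=40/41, sR=200/333, mL=-1540/13653, mR=9220/13653
sensor matrix S = [[200/89, 40/29], [40/41, 200/333]]; det S = 140800/35238393
solve [mL_A; mL_B] = S·[w00; w01] and [mR_A; mR_B] = S·[w10; w11]:
  w00 = 1/2, w01 = -1, w10 = 1, w11 = -1/2

1/2 -1 1 -1/2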